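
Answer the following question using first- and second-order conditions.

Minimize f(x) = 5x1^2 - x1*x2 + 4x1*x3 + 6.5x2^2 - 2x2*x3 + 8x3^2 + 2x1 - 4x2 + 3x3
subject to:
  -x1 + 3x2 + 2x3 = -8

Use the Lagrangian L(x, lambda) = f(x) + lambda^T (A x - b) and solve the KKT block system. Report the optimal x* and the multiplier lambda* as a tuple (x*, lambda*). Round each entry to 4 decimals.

Form the Lagrangian:
  L(x, lambda) = (1/2) x^T Q x + c^T x + lambda^T (A x - b)
Stationarity (grad_x L = 0): Q x + c + A^T lambda = 0.
Primal feasibility: A x = b.

This gives the KKT block system:
  [ Q   A^T ] [ x     ]   [-c ]
  [ A    0  ] [ lambda ] = [ b ]

Solving the linear system:
  x*      = (0.911, -1.4051, -1.4369)
  lambda* = (6.7678)
  f(x*)   = 28.6371

x* = (0.911, -1.4051, -1.4369), lambda* = (6.7678)


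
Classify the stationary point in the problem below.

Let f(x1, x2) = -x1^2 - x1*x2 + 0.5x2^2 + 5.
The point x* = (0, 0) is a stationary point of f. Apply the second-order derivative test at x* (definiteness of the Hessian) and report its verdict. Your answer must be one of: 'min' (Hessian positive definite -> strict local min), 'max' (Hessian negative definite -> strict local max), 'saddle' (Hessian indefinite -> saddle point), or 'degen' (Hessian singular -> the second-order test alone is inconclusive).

Compute the Hessian H = grad^2 f:
  H = [[-2, -1], [-1, 1]]
Verify stationarity: grad f(x*) = H x* + g = (0, 0).
Eigenvalues of H: -2.3028, 1.3028.
Eigenvalues have mixed signs, so H is indefinite -> x* is a saddle point.

saddle


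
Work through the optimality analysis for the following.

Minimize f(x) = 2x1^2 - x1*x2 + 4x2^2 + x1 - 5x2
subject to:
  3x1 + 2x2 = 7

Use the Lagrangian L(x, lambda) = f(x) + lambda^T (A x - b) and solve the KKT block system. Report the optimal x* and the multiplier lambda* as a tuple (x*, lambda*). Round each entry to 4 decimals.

Form the Lagrangian:
  L(x, lambda) = (1/2) x^T Q x + c^T x + lambda^T (A x - b)
Stationarity (grad_x L = 0): Q x + c + A^T lambda = 0.
Primal feasibility: A x = b.

This gives the KKT block system:
  [ Q   A^T ] [ x     ]   [-c ]
  [ A    0  ] [ lambda ] = [ b ]

Solving the linear system:
  x*      = (1.48, 1.28)
  lambda* = (-1.88)
  f(x*)   = 4.12

x* = (1.48, 1.28), lambda* = (-1.88)


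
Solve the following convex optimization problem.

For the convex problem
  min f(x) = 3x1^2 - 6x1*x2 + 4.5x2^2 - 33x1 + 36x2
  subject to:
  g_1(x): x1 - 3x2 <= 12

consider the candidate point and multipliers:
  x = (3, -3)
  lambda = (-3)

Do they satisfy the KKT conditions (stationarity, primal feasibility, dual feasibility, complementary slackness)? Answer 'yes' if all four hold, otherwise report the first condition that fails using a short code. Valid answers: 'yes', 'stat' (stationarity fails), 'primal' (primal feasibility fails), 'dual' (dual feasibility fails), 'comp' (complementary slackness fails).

Gradient of f: grad f(x) = Q x + c = (3, -9)
Constraint values g_i(x) = a_i^T x - b_i:
  g_1((3, -3)) = 0
Stationarity residual: grad f(x) + sum_i lambda_i a_i = (0, 0)
  -> stationarity OK
Primal feasibility (all g_i <= 0): OK
Dual feasibility (all lambda_i >= 0): FAILS
Complementary slackness (lambda_i * g_i(x) = 0 for all i): OK

Verdict: the first failing condition is dual_feasibility -> dual.

dual


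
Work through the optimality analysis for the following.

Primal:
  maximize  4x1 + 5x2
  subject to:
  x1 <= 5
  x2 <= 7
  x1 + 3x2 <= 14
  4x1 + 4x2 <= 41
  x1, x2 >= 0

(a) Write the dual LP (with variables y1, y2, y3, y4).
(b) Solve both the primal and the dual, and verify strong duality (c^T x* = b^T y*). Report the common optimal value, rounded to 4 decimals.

The standard primal-dual pair for 'max c^T x s.t. A x <= b, x >= 0' is:
  Dual:  min b^T y  s.t.  A^T y >= c,  y >= 0.

So the dual LP is:
  minimize  5y1 + 7y2 + 14y3 + 41y4
  subject to:
    y1 + y3 + 4y4 >= 4
    y2 + 3y3 + 4y4 >= 5
    y1, y2, y3, y4 >= 0

Solving the primal: x* = (5, 3).
  primal value c^T x* = 35.
Solving the dual: y* = (2.3333, 0, 1.6667, 0).
  dual value b^T y* = 35.
Strong duality: c^T x* = b^T y*. Confirmed.

35


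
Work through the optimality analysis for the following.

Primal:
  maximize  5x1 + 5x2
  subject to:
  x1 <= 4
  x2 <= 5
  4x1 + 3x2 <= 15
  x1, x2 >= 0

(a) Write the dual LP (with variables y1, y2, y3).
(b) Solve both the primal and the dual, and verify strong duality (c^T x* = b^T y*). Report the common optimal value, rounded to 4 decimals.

The standard primal-dual pair for 'max c^T x s.t. A x <= b, x >= 0' is:
  Dual:  min b^T y  s.t.  A^T y >= c,  y >= 0.

So the dual LP is:
  minimize  4y1 + 5y2 + 15y3
  subject to:
    y1 + 4y3 >= 5
    y2 + 3y3 >= 5
    y1, y2, y3 >= 0

Solving the primal: x* = (0, 5).
  primal value c^T x* = 25.
Solving the dual: y* = (0, 1.25, 1.25).
  dual value b^T y* = 25.
Strong duality: c^T x* = b^T y*. Confirmed.

25


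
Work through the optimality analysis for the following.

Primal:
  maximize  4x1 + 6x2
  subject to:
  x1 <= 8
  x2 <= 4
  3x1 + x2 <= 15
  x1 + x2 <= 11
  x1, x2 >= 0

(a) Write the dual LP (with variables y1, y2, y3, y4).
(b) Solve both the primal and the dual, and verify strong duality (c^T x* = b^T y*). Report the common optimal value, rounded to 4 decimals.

The standard primal-dual pair for 'max c^T x s.t. A x <= b, x >= 0' is:
  Dual:  min b^T y  s.t.  A^T y >= c,  y >= 0.

So the dual LP is:
  minimize  8y1 + 4y2 + 15y3 + 11y4
  subject to:
    y1 + 3y3 + y4 >= 4
    y2 + y3 + y4 >= 6
    y1, y2, y3, y4 >= 0

Solving the primal: x* = (3.6667, 4).
  primal value c^T x* = 38.6667.
Solving the dual: y* = (0, 4.6667, 1.3333, 0).
  dual value b^T y* = 38.6667.
Strong duality: c^T x* = b^T y*. Confirmed.

38.6667


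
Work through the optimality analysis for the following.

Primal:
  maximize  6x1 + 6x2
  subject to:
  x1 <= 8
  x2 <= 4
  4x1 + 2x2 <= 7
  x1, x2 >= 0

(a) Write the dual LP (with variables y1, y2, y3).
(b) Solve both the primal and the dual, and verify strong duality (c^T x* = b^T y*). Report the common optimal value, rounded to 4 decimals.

The standard primal-dual pair for 'max c^T x s.t. A x <= b, x >= 0' is:
  Dual:  min b^T y  s.t.  A^T y >= c,  y >= 0.

So the dual LP is:
  minimize  8y1 + 4y2 + 7y3
  subject to:
    y1 + 4y3 >= 6
    y2 + 2y3 >= 6
    y1, y2, y3 >= 0

Solving the primal: x* = (0, 3.5).
  primal value c^T x* = 21.
Solving the dual: y* = (0, 0, 3).
  dual value b^T y* = 21.
Strong duality: c^T x* = b^T y*. Confirmed.

21


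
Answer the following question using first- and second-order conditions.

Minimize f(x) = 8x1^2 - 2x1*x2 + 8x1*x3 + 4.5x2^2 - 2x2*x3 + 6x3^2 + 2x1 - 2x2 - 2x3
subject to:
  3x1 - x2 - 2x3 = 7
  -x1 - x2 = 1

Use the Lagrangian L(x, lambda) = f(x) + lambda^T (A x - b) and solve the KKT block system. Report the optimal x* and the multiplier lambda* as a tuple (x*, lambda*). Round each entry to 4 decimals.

Form the Lagrangian:
  L(x, lambda) = (1/2) x^T Q x + c^T x + lambda^T (A x - b)
Stationarity (grad_x L = 0): Q x + c + A^T lambda = 0.
Primal feasibility: A x = b.

This gives the KKT block system:
  [ Q   A^T ] [ x     ]   [-c ]
  [ A    0  ] [ lambda ] = [ b ]

Solving the linear system:
  x*      = (0.7436, -1.7436, -1.5128)
  lambda* = (-5.359, -10.7949)
  f(x*)   = 28.1538

x* = (0.7436, -1.7436, -1.5128), lambda* = (-5.359, -10.7949)


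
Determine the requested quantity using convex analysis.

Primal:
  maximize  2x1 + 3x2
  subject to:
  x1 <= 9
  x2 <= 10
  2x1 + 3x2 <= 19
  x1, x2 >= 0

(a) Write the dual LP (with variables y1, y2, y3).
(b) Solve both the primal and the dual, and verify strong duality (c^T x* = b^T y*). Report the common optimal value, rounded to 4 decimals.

The standard primal-dual pair for 'max c^T x s.t. A x <= b, x >= 0' is:
  Dual:  min b^T y  s.t.  A^T y >= c,  y >= 0.

So the dual LP is:
  minimize  9y1 + 10y2 + 19y3
  subject to:
    y1 + 2y3 >= 2
    y2 + 3y3 >= 3
    y1, y2, y3 >= 0

Solving the primal: x* = (0, 6.3333).
  primal value c^T x* = 19.
Solving the dual: y* = (0, 0, 1).
  dual value b^T y* = 19.
Strong duality: c^T x* = b^T y*. Confirmed.

19


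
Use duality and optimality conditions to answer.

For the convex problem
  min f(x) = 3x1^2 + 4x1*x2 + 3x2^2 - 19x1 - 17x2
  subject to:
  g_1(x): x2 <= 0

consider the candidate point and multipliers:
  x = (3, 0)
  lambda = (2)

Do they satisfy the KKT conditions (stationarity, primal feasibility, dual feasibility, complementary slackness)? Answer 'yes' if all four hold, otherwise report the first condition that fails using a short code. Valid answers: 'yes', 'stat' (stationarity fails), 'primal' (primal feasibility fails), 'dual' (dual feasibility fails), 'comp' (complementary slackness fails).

Gradient of f: grad f(x) = Q x + c = (-1, -5)
Constraint values g_i(x) = a_i^T x - b_i:
  g_1((3, 0)) = 0
Stationarity residual: grad f(x) + sum_i lambda_i a_i = (-1, -3)
  -> stationarity FAILS
Primal feasibility (all g_i <= 0): OK
Dual feasibility (all lambda_i >= 0): OK
Complementary slackness (lambda_i * g_i(x) = 0 for all i): OK

Verdict: the first failing condition is stationarity -> stat.

stat


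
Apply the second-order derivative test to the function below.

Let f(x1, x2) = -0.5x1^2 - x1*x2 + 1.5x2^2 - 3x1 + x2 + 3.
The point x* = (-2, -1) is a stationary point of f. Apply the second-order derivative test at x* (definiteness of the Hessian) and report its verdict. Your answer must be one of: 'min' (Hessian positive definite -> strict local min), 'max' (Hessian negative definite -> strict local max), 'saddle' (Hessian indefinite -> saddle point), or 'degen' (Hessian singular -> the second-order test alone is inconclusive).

Compute the Hessian H = grad^2 f:
  H = [[-1, -1], [-1, 3]]
Verify stationarity: grad f(x*) = H x* + g = (0, 0).
Eigenvalues of H: -1.2361, 3.2361.
Eigenvalues have mixed signs, so H is indefinite -> x* is a saddle point.

saddle


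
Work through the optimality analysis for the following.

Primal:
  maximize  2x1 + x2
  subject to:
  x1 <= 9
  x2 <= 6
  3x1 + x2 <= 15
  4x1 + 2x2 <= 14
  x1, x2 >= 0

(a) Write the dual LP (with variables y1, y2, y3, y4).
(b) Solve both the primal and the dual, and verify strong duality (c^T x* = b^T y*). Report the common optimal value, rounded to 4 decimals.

The standard primal-dual pair for 'max c^T x s.t. A x <= b, x >= 0' is:
  Dual:  min b^T y  s.t.  A^T y >= c,  y >= 0.

So the dual LP is:
  minimize  9y1 + 6y2 + 15y3 + 14y4
  subject to:
    y1 + 3y3 + 4y4 >= 2
    y2 + y3 + 2y4 >= 1
    y1, y2, y3, y4 >= 0

Solving the primal: x* = (0.5, 6).
  primal value c^T x* = 7.
Solving the dual: y* = (0, 0, 0, 0.5).
  dual value b^T y* = 7.
Strong duality: c^T x* = b^T y*. Confirmed.

7


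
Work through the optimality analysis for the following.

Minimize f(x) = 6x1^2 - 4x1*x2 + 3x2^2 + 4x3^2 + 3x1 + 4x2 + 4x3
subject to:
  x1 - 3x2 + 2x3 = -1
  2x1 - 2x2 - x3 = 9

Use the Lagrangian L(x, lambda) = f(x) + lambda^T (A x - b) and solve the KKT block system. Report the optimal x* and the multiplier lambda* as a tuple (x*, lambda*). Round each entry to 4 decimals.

Form the Lagrangian:
  L(x, lambda) = (1/2) x^T Q x + c^T x + lambda^T (A x - b)
Stationarity (grad_x L = 0): Q x + c + A^T lambda = 0.
Primal feasibility: A x = b.

This gives the KKT block system:
  [ Q   A^T ] [ x     ]   [-c ]
  [ A    0  ] [ lambda ] = [ b ]

Solving the linear system:
  x*      = (0.9608, -1.7423, -3.5939)
  lambda* = (5.6007, -13.5495)
  f(x*)   = 54.5418

x* = (0.9608, -1.7423, -3.5939), lambda* = (5.6007, -13.5495)


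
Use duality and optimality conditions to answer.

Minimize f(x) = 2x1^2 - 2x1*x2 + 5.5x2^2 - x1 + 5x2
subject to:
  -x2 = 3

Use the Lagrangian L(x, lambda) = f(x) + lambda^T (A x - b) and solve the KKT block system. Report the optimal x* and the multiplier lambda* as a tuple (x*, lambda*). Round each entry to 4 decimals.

Form the Lagrangian:
  L(x, lambda) = (1/2) x^T Q x + c^T x + lambda^T (A x - b)
Stationarity (grad_x L = 0): Q x + c + A^T lambda = 0.
Primal feasibility: A x = b.

This gives the KKT block system:
  [ Q   A^T ] [ x     ]   [-c ]
  [ A    0  ] [ lambda ] = [ b ]

Solving the linear system:
  x*      = (-1.25, -3)
  lambda* = (-25.5)
  f(x*)   = 31.375

x* = (-1.25, -3), lambda* = (-25.5)


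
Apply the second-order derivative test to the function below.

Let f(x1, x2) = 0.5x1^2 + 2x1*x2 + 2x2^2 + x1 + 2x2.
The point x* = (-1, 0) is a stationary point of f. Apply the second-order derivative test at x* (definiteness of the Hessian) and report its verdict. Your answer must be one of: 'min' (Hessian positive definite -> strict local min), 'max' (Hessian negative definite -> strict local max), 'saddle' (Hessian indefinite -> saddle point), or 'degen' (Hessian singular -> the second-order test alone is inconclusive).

Compute the Hessian H = grad^2 f:
  H = [[1, 2], [2, 4]]
Verify stationarity: grad f(x*) = H x* + g = (0, 0).
Eigenvalues of H: 0, 5.
H has a zero eigenvalue (singular; positive semidefinite but not definite), so H is neither positive definite, negative definite, nor indefinite. The second-order test alone is inconclusive -> degen.
(Indeed, f is constant along the null direction of H through x*, so x* is not a strict local extremum.)

degen


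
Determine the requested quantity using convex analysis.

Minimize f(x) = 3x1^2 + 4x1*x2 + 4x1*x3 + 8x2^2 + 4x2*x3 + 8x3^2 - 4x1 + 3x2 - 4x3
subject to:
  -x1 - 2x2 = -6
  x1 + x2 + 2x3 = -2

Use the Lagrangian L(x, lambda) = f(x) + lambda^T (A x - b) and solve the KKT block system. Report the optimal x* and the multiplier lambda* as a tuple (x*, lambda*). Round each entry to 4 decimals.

Form the Lagrangian:
  L(x, lambda) = (1/2) x^T Q x + c^T x + lambda^T (A x - b)
Stationarity (grad_x L = 0): Q x + c + A^T lambda = 0.
Primal feasibility: A x = b.

This gives the KKT block system:
  [ Q   A^T ] [ x     ]   [-c ]
  [ A    0  ] [ lambda ] = [ b ]

Solving the linear system:
  x*      = (2.4167, 1.7917, -3.1042)
  lambda* = (23.6667, 18.4167)
  f(x*)   = 93.4792

x* = (2.4167, 1.7917, -3.1042), lambda* = (23.6667, 18.4167)


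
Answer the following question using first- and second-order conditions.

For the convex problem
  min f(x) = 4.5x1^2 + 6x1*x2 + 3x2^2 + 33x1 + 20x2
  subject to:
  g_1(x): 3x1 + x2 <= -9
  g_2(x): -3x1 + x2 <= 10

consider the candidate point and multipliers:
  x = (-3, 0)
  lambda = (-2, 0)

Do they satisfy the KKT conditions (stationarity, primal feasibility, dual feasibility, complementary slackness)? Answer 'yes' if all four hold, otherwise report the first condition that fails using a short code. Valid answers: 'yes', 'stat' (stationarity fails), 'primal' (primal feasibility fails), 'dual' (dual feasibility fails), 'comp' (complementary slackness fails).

Gradient of f: grad f(x) = Q x + c = (6, 2)
Constraint values g_i(x) = a_i^T x - b_i:
  g_1((-3, 0)) = 0
  g_2((-3, 0)) = -1
Stationarity residual: grad f(x) + sum_i lambda_i a_i = (0, 0)
  -> stationarity OK
Primal feasibility (all g_i <= 0): OK
Dual feasibility (all lambda_i >= 0): FAILS
Complementary slackness (lambda_i * g_i(x) = 0 for all i): OK

Verdict: the first failing condition is dual_feasibility -> dual.

dual


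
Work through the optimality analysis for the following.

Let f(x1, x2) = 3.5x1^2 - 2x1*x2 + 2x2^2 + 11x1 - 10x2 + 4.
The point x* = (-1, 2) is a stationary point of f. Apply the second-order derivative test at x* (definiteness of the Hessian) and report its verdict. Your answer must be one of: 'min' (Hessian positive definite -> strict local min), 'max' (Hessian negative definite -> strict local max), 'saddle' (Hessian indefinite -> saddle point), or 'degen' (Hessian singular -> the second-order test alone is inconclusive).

Compute the Hessian H = grad^2 f:
  H = [[7, -2], [-2, 4]]
Verify stationarity: grad f(x*) = H x* + g = (0, 0).
Eigenvalues of H: 3, 8.
Both eigenvalues > 0, so H is positive definite -> x* is a strict local min.

min


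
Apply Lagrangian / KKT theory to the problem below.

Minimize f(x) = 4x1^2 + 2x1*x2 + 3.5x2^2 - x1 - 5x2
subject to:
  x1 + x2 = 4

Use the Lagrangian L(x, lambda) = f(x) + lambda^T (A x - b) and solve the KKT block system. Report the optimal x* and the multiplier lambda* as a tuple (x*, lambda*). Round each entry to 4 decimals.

Form the Lagrangian:
  L(x, lambda) = (1/2) x^T Q x + c^T x + lambda^T (A x - b)
Stationarity (grad_x L = 0): Q x + c + A^T lambda = 0.
Primal feasibility: A x = b.

This gives the KKT block system:
  [ Q   A^T ] [ x     ]   [-c ]
  [ A    0  ] [ lambda ] = [ b ]

Solving the linear system:
  x*      = (1.4545, 2.5455)
  lambda* = (-15.7273)
  f(x*)   = 24.3636

x* = (1.4545, 2.5455), lambda* = (-15.7273)


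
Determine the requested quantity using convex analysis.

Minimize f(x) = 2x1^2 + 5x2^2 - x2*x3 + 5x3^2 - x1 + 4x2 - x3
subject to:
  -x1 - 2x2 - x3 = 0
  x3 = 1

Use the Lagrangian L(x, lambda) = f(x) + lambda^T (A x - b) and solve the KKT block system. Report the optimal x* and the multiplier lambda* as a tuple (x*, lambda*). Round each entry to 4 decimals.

Form the Lagrangian:
  L(x, lambda) = (1/2) x^T Q x + c^T x + lambda^T (A x - b)
Stationarity (grad_x L = 0): Q x + c + A^T lambda = 0.
Primal feasibility: A x = b.

This gives the KKT block system:
  [ Q   A^T ] [ x     ]   [-c ]
  [ A    0  ] [ lambda ] = [ b ]

Solving the linear system:
  x*      = (0, -0.5, 1)
  lambda* = (-1, -10.5)
  f(x*)   = 3.75

x* = (0, -0.5, 1), lambda* = (-1, -10.5)


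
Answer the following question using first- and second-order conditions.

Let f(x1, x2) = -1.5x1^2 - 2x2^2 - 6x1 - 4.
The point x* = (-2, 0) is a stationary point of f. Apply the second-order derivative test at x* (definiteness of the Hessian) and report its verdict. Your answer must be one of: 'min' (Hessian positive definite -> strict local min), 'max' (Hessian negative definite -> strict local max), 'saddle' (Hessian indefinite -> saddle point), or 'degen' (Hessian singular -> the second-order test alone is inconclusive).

Compute the Hessian H = grad^2 f:
  H = [[-3, 0], [0, -4]]
Verify stationarity: grad f(x*) = H x* + g = (0, 0).
Eigenvalues of H: -4, -3.
Both eigenvalues < 0, so H is negative definite -> x* is a strict local max.

max


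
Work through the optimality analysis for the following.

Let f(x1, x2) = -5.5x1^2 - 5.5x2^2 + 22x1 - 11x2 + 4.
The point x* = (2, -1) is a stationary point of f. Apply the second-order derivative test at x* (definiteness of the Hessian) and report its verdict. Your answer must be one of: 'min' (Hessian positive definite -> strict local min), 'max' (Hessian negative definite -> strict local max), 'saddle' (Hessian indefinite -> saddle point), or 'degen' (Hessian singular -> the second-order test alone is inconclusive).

Compute the Hessian H = grad^2 f:
  H = [[-11, 0], [0, -11]]
Verify stationarity: grad f(x*) = H x* + g = (0, 0).
Eigenvalues of H: -11, -11.
Both eigenvalues < 0, so H is negative definite -> x* is a strict local max.

max


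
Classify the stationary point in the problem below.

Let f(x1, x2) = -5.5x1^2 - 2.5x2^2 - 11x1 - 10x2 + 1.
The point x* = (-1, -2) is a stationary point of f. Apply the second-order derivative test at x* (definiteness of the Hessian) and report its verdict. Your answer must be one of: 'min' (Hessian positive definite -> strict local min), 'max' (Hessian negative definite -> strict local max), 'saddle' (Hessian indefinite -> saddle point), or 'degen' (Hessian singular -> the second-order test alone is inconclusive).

Compute the Hessian H = grad^2 f:
  H = [[-11, 0], [0, -5]]
Verify stationarity: grad f(x*) = H x* + g = (0, 0).
Eigenvalues of H: -11, -5.
Both eigenvalues < 0, so H is negative definite -> x* is a strict local max.

max


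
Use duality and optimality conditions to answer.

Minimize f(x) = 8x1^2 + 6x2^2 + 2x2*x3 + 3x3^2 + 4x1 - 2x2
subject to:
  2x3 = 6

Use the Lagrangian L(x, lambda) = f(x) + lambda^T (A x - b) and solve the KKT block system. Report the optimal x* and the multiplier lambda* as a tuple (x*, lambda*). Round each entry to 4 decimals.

Form the Lagrangian:
  L(x, lambda) = (1/2) x^T Q x + c^T x + lambda^T (A x - b)
Stationarity (grad_x L = 0): Q x + c + A^T lambda = 0.
Primal feasibility: A x = b.

This gives the KKT block system:
  [ Q   A^T ] [ x     ]   [-c ]
  [ A    0  ] [ lambda ] = [ b ]

Solving the linear system:
  x*      = (-0.25, -0.3333, 3)
  lambda* = (-8.6667)
  f(x*)   = 25.8333

x* = (-0.25, -0.3333, 3), lambda* = (-8.6667)


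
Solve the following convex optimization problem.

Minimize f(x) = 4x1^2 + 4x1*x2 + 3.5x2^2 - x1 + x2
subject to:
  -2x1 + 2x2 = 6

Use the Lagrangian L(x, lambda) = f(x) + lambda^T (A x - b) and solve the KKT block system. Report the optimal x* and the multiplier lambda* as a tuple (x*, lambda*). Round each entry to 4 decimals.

Form the Lagrangian:
  L(x, lambda) = (1/2) x^T Q x + c^T x + lambda^T (A x - b)
Stationarity (grad_x L = 0): Q x + c + A^T lambda = 0.
Primal feasibility: A x = b.

This gives the KKT block system:
  [ Q   A^T ] [ x     ]   [-c ]
  [ A    0  ] [ lambda ] = [ b ]

Solving the linear system:
  x*      = (-1.4348, 1.5652)
  lambda* = (-3.1087)
  f(x*)   = 10.8261

x* = (-1.4348, 1.5652), lambda* = (-3.1087)


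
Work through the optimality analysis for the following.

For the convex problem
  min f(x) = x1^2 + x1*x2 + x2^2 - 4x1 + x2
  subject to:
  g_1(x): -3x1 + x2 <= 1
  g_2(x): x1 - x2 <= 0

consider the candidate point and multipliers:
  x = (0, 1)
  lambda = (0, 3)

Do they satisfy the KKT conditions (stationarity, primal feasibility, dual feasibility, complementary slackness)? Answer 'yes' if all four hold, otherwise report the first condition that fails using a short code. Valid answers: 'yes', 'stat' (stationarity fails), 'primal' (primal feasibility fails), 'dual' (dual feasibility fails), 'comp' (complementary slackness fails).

Gradient of f: grad f(x) = Q x + c = (-3, 3)
Constraint values g_i(x) = a_i^T x - b_i:
  g_1((0, 1)) = 0
  g_2((0, 1)) = -1
Stationarity residual: grad f(x) + sum_i lambda_i a_i = (0, 0)
  -> stationarity OK
Primal feasibility (all g_i <= 0): OK
Dual feasibility (all lambda_i >= 0): OK
Complementary slackness (lambda_i * g_i(x) = 0 for all i): FAILS

Verdict: the first failing condition is complementary_slackness -> comp.

comp


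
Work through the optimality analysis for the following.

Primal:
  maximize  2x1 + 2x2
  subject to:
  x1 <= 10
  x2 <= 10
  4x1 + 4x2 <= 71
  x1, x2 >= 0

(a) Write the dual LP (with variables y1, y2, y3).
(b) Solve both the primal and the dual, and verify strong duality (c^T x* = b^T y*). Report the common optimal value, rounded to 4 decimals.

The standard primal-dual pair for 'max c^T x s.t. A x <= b, x >= 0' is:
  Dual:  min b^T y  s.t.  A^T y >= c,  y >= 0.

So the dual LP is:
  minimize  10y1 + 10y2 + 71y3
  subject to:
    y1 + 4y3 >= 2
    y2 + 4y3 >= 2
    y1, y2, y3 >= 0

Solving the primal: x* = (7.75, 10).
  primal value c^T x* = 35.5.
Solving the dual: y* = (0, 0, 0.5).
  dual value b^T y* = 35.5.
Strong duality: c^T x* = b^T y*. Confirmed.

35.5


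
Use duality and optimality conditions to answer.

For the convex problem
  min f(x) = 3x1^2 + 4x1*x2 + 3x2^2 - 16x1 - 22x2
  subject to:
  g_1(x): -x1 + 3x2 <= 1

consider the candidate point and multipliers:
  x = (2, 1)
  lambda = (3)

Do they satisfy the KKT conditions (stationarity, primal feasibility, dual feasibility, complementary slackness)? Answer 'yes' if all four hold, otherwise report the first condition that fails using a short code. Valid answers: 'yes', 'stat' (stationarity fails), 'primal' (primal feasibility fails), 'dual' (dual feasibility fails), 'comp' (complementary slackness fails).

Gradient of f: grad f(x) = Q x + c = (0, -8)
Constraint values g_i(x) = a_i^T x - b_i:
  g_1((2, 1)) = 0
Stationarity residual: grad f(x) + sum_i lambda_i a_i = (-3, 1)
  -> stationarity FAILS
Primal feasibility (all g_i <= 0): OK
Dual feasibility (all lambda_i >= 0): OK
Complementary slackness (lambda_i * g_i(x) = 0 for all i): OK

Verdict: the first failing condition is stationarity -> stat.

stat


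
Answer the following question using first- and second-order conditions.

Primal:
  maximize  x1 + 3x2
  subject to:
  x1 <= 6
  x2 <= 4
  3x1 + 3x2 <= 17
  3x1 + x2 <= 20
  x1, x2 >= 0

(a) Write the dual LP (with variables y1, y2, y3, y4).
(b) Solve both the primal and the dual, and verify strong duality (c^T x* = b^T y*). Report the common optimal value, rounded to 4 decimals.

The standard primal-dual pair for 'max c^T x s.t. A x <= b, x >= 0' is:
  Dual:  min b^T y  s.t.  A^T y >= c,  y >= 0.

So the dual LP is:
  minimize  6y1 + 4y2 + 17y3 + 20y4
  subject to:
    y1 + 3y3 + 3y4 >= 1
    y2 + 3y3 + y4 >= 3
    y1, y2, y3, y4 >= 0

Solving the primal: x* = (1.6667, 4).
  primal value c^T x* = 13.6667.
Solving the dual: y* = (0, 2, 0.3333, 0).
  dual value b^T y* = 13.6667.
Strong duality: c^T x* = b^T y*. Confirmed.

13.6667


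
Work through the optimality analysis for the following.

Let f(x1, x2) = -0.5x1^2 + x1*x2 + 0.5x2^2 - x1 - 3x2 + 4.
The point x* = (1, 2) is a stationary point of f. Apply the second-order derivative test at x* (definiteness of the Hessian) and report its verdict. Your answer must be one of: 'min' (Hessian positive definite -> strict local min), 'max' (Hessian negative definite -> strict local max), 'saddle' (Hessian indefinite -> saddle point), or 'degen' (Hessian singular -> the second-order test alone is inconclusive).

Compute the Hessian H = grad^2 f:
  H = [[-1, 1], [1, 1]]
Verify stationarity: grad f(x*) = H x* + g = (0, 0).
Eigenvalues of H: -1.4142, 1.4142.
Eigenvalues have mixed signs, so H is indefinite -> x* is a saddle point.

saddle


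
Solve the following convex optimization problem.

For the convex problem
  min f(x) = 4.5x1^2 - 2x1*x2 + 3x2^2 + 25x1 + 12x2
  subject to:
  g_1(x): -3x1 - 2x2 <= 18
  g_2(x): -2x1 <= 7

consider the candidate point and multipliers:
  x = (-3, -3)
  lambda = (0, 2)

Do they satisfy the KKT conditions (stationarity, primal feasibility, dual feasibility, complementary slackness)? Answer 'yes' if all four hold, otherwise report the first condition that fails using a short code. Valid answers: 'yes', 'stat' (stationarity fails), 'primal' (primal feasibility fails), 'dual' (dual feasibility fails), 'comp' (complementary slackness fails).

Gradient of f: grad f(x) = Q x + c = (4, 0)
Constraint values g_i(x) = a_i^T x - b_i:
  g_1((-3, -3)) = -3
  g_2((-3, -3)) = -1
Stationarity residual: grad f(x) + sum_i lambda_i a_i = (0, 0)
  -> stationarity OK
Primal feasibility (all g_i <= 0): OK
Dual feasibility (all lambda_i >= 0): OK
Complementary slackness (lambda_i * g_i(x) = 0 for all i): FAILS

Verdict: the first failing condition is complementary_slackness -> comp.

comp


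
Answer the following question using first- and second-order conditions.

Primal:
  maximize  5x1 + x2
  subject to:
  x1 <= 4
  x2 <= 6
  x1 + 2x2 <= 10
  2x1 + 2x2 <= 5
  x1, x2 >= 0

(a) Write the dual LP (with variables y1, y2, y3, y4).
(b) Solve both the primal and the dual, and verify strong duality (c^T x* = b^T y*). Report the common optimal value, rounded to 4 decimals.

The standard primal-dual pair for 'max c^T x s.t. A x <= b, x >= 0' is:
  Dual:  min b^T y  s.t.  A^T y >= c,  y >= 0.

So the dual LP is:
  minimize  4y1 + 6y2 + 10y3 + 5y4
  subject to:
    y1 + y3 + 2y4 >= 5
    y2 + 2y3 + 2y4 >= 1
    y1, y2, y3, y4 >= 0

Solving the primal: x* = (2.5, 0).
  primal value c^T x* = 12.5.
Solving the dual: y* = (0, 0, 0, 2.5).
  dual value b^T y* = 12.5.
Strong duality: c^T x* = b^T y*. Confirmed.

12.5


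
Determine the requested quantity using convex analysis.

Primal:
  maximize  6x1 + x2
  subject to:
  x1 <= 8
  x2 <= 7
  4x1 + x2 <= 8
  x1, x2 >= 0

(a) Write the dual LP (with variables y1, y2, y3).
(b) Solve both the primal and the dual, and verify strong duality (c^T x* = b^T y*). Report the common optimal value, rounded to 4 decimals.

The standard primal-dual pair for 'max c^T x s.t. A x <= b, x >= 0' is:
  Dual:  min b^T y  s.t.  A^T y >= c,  y >= 0.

So the dual LP is:
  minimize  8y1 + 7y2 + 8y3
  subject to:
    y1 + 4y3 >= 6
    y2 + y3 >= 1
    y1, y2, y3 >= 0

Solving the primal: x* = (2, 0).
  primal value c^T x* = 12.
Solving the dual: y* = (0, 0, 1.5).
  dual value b^T y* = 12.
Strong duality: c^T x* = b^T y*. Confirmed.

12


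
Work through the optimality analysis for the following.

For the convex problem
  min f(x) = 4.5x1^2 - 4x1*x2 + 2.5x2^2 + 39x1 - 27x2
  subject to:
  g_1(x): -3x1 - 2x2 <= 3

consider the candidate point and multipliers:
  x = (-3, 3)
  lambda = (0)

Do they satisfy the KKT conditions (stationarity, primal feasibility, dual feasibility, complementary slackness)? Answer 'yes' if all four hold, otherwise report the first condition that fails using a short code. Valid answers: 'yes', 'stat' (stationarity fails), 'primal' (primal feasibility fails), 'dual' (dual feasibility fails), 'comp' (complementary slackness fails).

Gradient of f: grad f(x) = Q x + c = (0, 0)
Constraint values g_i(x) = a_i^T x - b_i:
  g_1((-3, 3)) = 0
Stationarity residual: grad f(x) + sum_i lambda_i a_i = (0, 0)
  -> stationarity OK
Primal feasibility (all g_i <= 0): OK
Dual feasibility (all lambda_i >= 0): OK
Complementary slackness (lambda_i * g_i(x) = 0 for all i): OK

Verdict: yes, KKT holds.

yes


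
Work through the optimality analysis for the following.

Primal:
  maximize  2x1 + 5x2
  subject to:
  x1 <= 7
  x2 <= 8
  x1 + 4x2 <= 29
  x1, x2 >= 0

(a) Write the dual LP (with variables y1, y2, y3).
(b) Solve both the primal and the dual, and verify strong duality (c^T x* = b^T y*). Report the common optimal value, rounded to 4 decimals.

The standard primal-dual pair for 'max c^T x s.t. A x <= b, x >= 0' is:
  Dual:  min b^T y  s.t.  A^T y >= c,  y >= 0.

So the dual LP is:
  minimize  7y1 + 8y2 + 29y3
  subject to:
    y1 + y3 >= 2
    y2 + 4y3 >= 5
    y1, y2, y3 >= 0

Solving the primal: x* = (7, 5.5).
  primal value c^T x* = 41.5.
Solving the dual: y* = (0.75, 0, 1.25).
  dual value b^T y* = 41.5.
Strong duality: c^T x* = b^T y*. Confirmed.

41.5


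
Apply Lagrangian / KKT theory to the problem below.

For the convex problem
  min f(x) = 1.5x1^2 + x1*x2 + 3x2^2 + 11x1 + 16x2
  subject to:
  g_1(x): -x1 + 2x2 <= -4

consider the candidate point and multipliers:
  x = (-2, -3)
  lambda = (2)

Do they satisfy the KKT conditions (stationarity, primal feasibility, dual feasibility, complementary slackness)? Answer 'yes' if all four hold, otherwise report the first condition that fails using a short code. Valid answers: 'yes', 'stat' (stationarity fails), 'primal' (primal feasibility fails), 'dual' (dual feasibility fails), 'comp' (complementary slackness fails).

Gradient of f: grad f(x) = Q x + c = (2, -4)
Constraint values g_i(x) = a_i^T x - b_i:
  g_1((-2, -3)) = 0
Stationarity residual: grad f(x) + sum_i lambda_i a_i = (0, 0)
  -> stationarity OK
Primal feasibility (all g_i <= 0): OK
Dual feasibility (all lambda_i >= 0): OK
Complementary slackness (lambda_i * g_i(x) = 0 for all i): OK

Verdict: yes, KKT holds.

yes


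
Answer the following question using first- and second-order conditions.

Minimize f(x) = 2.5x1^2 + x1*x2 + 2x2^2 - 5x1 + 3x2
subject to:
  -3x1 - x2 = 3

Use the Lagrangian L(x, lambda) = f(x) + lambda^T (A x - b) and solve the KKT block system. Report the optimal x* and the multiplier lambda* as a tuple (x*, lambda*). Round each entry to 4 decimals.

Form the Lagrangian:
  L(x, lambda) = (1/2) x^T Q x + c^T x + lambda^T (A x - b)
Stationarity (grad_x L = 0): Q x + c + A^T lambda = 0.
Primal feasibility: A x = b.

This gives the KKT block system:
  [ Q   A^T ] [ x     ]   [-c ]
  [ A    0  ] [ lambda ] = [ b ]

Solving the linear system:
  x*      = (-0.5429, -1.3714)
  lambda* = (-3.0286)
  f(x*)   = 3.8429

x* = (-0.5429, -1.3714), lambda* = (-3.0286)


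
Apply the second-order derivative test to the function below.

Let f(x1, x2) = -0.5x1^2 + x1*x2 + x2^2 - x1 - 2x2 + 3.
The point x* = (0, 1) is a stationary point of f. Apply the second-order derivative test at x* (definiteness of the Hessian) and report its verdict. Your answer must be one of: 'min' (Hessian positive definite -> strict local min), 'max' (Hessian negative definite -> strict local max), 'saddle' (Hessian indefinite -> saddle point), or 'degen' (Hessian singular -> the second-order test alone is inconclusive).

Compute the Hessian H = grad^2 f:
  H = [[-1, 1], [1, 2]]
Verify stationarity: grad f(x*) = H x* + g = (0, 0).
Eigenvalues of H: -1.3028, 2.3028.
Eigenvalues have mixed signs, so H is indefinite -> x* is a saddle point.

saddle


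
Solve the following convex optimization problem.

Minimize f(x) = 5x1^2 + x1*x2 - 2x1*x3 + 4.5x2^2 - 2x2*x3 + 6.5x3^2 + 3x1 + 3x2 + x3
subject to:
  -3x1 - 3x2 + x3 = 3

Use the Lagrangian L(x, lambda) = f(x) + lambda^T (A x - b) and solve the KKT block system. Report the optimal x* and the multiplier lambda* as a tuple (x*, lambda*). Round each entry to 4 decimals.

Form the Lagrangian:
  L(x, lambda) = (1/2) x^T Q x + c^T x + lambda^T (A x - b)
Stationarity (grad_x L = 0): Q x + c + A^T lambda = 0.
Primal feasibility: A x = b.

This gives the KKT block system:
  [ Q   A^T ] [ x     ]   [-c ]
  [ A    0  ] [ lambda ] = [ b ]

Solving the linear system:
  x*      = (-0.4995, -0.5619, -0.1841)
  lambda* = (-0.7295)
  f(x*)   = -0.5899

x* = (-0.4995, -0.5619, -0.1841), lambda* = (-0.7295)


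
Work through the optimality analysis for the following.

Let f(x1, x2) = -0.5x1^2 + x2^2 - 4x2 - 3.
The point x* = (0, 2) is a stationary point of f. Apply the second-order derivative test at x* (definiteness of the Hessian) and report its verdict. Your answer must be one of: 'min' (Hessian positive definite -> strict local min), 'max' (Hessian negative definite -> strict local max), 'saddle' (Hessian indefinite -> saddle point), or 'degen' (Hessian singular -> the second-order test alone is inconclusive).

Compute the Hessian H = grad^2 f:
  H = [[-1, 0], [0, 2]]
Verify stationarity: grad f(x*) = H x* + g = (0, 0).
Eigenvalues of H: -1, 2.
Eigenvalues have mixed signs, so H is indefinite -> x* is a saddle point.

saddle


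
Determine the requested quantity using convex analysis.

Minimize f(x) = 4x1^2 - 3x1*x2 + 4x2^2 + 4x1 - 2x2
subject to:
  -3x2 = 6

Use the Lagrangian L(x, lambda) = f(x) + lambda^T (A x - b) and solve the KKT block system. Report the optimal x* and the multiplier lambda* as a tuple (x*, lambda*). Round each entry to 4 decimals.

Form the Lagrangian:
  L(x, lambda) = (1/2) x^T Q x + c^T x + lambda^T (A x - b)
Stationarity (grad_x L = 0): Q x + c + A^T lambda = 0.
Primal feasibility: A x = b.

This gives the KKT block system:
  [ Q   A^T ] [ x     ]   [-c ]
  [ A    0  ] [ lambda ] = [ b ]

Solving the linear system:
  x*      = (-1.25, -2)
  lambda* = (-4.75)
  f(x*)   = 13.75

x* = (-1.25, -2), lambda* = (-4.75)


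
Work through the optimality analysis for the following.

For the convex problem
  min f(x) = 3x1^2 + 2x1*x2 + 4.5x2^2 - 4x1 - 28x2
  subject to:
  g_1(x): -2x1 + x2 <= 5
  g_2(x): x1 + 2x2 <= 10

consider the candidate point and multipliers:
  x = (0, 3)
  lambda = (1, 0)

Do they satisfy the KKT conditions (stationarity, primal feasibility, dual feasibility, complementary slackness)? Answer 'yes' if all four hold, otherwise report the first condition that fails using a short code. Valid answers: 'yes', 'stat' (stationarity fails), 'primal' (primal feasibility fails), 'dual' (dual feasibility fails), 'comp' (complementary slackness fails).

Gradient of f: grad f(x) = Q x + c = (2, -1)
Constraint values g_i(x) = a_i^T x - b_i:
  g_1((0, 3)) = -2
  g_2((0, 3)) = -4
Stationarity residual: grad f(x) + sum_i lambda_i a_i = (0, 0)
  -> stationarity OK
Primal feasibility (all g_i <= 0): OK
Dual feasibility (all lambda_i >= 0): OK
Complementary slackness (lambda_i * g_i(x) = 0 for all i): FAILS

Verdict: the first failing condition is complementary_slackness -> comp.

comp


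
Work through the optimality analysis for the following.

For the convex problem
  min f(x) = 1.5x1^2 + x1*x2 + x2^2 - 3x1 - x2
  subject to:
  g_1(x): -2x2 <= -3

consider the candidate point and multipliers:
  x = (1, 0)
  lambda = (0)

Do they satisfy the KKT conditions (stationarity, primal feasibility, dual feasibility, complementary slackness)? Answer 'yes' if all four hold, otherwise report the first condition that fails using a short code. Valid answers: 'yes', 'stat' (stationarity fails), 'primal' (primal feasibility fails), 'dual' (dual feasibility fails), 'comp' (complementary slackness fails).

Gradient of f: grad f(x) = Q x + c = (0, 0)
Constraint values g_i(x) = a_i^T x - b_i:
  g_1((1, 0)) = 3
Stationarity residual: grad f(x) + sum_i lambda_i a_i = (0, 0)
  -> stationarity OK
Primal feasibility (all g_i <= 0): FAILS
Dual feasibility (all lambda_i >= 0): OK
Complementary slackness (lambda_i * g_i(x) = 0 for all i): OK

Verdict: the first failing condition is primal_feasibility -> primal.

primal


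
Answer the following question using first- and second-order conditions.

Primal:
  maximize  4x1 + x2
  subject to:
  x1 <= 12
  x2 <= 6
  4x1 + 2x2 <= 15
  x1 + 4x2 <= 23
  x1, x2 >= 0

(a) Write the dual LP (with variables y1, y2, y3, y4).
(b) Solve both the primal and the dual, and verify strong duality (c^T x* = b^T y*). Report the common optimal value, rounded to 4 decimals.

The standard primal-dual pair for 'max c^T x s.t. A x <= b, x >= 0' is:
  Dual:  min b^T y  s.t.  A^T y >= c,  y >= 0.

So the dual LP is:
  minimize  12y1 + 6y2 + 15y3 + 23y4
  subject to:
    y1 + 4y3 + y4 >= 4
    y2 + 2y3 + 4y4 >= 1
    y1, y2, y3, y4 >= 0

Solving the primal: x* = (3.75, 0).
  primal value c^T x* = 15.
Solving the dual: y* = (0, 0, 1, 0).
  dual value b^T y* = 15.
Strong duality: c^T x* = b^T y*. Confirmed.

15


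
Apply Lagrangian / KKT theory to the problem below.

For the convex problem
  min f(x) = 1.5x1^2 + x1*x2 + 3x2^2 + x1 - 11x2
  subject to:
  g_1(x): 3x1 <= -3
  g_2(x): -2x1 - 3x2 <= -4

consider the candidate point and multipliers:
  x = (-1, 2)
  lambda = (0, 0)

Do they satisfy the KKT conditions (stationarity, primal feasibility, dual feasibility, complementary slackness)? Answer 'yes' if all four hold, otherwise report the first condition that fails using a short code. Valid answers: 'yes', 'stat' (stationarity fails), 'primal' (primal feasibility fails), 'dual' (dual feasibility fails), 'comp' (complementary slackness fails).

Gradient of f: grad f(x) = Q x + c = (0, 0)
Constraint values g_i(x) = a_i^T x - b_i:
  g_1((-1, 2)) = 0
  g_2((-1, 2)) = 0
Stationarity residual: grad f(x) + sum_i lambda_i a_i = (0, 0)
  -> stationarity OK
Primal feasibility (all g_i <= 0): OK
Dual feasibility (all lambda_i >= 0): OK
Complementary slackness (lambda_i * g_i(x) = 0 for all i): OK

Verdict: yes, KKT holds.

yes


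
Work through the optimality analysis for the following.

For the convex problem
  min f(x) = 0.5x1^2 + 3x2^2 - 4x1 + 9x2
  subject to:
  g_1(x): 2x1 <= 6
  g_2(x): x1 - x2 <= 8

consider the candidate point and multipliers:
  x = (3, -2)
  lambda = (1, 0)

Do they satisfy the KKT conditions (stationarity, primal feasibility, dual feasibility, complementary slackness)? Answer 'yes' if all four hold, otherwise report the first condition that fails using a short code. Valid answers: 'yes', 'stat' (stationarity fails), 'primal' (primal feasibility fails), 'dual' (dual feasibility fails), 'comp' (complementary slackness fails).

Gradient of f: grad f(x) = Q x + c = (-1, -3)
Constraint values g_i(x) = a_i^T x - b_i:
  g_1((3, -2)) = 0
  g_2((3, -2)) = -3
Stationarity residual: grad f(x) + sum_i lambda_i a_i = (1, -3)
  -> stationarity FAILS
Primal feasibility (all g_i <= 0): OK
Dual feasibility (all lambda_i >= 0): OK
Complementary slackness (lambda_i * g_i(x) = 0 for all i): OK

Verdict: the first failing condition is stationarity -> stat.

stat


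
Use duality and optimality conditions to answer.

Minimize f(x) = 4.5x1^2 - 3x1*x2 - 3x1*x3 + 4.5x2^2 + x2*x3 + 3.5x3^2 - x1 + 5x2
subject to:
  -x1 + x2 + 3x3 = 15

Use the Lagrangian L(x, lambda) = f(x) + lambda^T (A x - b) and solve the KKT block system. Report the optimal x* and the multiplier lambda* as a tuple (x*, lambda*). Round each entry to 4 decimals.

Form the Lagrangian:
  L(x, lambda) = (1/2) x^T Q x + c^T x + lambda^T (A x - b)
Stationarity (grad_x L = 0): Q x + c + A^T lambda = 0.
Primal feasibility: A x = b.

This gives the KKT block system:
  [ Q   A^T ] [ x     ]   [-c ]
  [ A    0  ] [ lambda ] = [ b ]

Solving the linear system:
  x*      = (0.6712, 0.363, 5.1027)
  lambda* = (-11.3562)
  f(x*)   = 85.7432

x* = (0.6712, 0.363, 5.1027), lambda* = (-11.3562)
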